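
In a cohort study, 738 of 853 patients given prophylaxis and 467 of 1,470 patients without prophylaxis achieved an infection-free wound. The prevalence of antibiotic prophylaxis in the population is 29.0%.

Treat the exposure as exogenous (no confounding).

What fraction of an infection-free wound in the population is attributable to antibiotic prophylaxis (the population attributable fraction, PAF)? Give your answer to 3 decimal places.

p₁ = P(outcome | exposed) = 738/853 = 0.86518
p₀ = P(outcome | unexposed) = 467/1470 = 0.31769
Overall risk P(Y=1) = π·p₁ + (1−π)·p₀ = 0.29×0.86518 + 0.71×0.31769 = 0.47646.
Under exogeneity, PAF = [P(Y=1) − p₀] / P(Y=1).
PAF = (0.47646 − 0.31769) / 0.47646 ≈ 0.3332

PAF ≈ 0.333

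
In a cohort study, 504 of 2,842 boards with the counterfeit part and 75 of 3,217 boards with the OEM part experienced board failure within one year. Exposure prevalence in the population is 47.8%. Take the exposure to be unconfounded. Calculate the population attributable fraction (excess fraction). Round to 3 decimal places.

p₁ = P(outcome | exposed) = 504/2842 = 0.17734
p₀ = P(outcome | unexposed) = 75/3217 = 0.023314
Overall risk P(Y=1) = π·p₁ + (1−π)·p₀ = 0.478×0.17734 + 0.522×0.023314 = 0.096938.
Under exogeneity, PAF = [P(Y=1) − p₀] / P(Y=1).
PAF = (0.096938 − 0.023314) / 0.096938 ≈ 0.7595

PAF ≈ 0.759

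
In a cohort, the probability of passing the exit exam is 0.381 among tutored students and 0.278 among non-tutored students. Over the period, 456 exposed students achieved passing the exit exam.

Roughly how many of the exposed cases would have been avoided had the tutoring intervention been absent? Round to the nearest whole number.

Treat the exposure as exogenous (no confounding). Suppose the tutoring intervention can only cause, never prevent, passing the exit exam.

Let p₁ = 0.381, p₀ = 0.278.
PN = (p₁ − p₀)/p₁ = (0.381 − 0.278) / 0.381 ≈ 0.27034.
Attributable cases ≈ PN × (exposed cases) = 0.27034 × 456 ≈ 123.28.

about 123 cases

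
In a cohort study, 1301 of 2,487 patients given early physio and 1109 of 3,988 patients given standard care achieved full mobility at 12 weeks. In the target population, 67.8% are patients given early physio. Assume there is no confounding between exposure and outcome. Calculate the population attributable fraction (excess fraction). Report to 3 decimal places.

p₁ = P(outcome | exposed) = 1301/2487 = 0.52312
p₀ = P(outcome | unexposed) = 1109/3988 = 0.27808
Overall risk P(Y=1) = π·p₁ + (1−π)·p₀ = 0.678×0.52312 + 0.322×0.27808 = 0.44422.
Under exogeneity, PAF = [P(Y=1) − p₀] / P(Y=1).
PAF = (0.44422 − 0.27808) / 0.44422 ≈ 0.3740

PAF ≈ 0.374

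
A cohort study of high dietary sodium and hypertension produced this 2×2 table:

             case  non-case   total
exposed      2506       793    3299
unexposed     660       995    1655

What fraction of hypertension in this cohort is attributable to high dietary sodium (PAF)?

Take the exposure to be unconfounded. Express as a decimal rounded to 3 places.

p₁ = P(outcome | exposed) = 2506/3299 = 0.75962
p₀ = P(outcome | unexposed) = 660/1655 = 0.39879
Exposure prevalence π = 3299/4954 = 0.66593; overall risk P(Y=1) = 0.63908.
Under exogeneity, PAF = [P(Y=1) − p₀]/P(Y=1).
PAF = (0.63908 − 0.39879) / 0.63908 ≈ 0.3760

PAF ≈ 0.376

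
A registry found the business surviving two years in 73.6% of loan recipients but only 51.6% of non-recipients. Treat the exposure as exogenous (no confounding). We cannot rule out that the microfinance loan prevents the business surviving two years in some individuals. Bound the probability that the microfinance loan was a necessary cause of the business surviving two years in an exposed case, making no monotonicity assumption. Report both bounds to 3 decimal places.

0.299 ≤ PN ≤ 0.658

p₁ = 0.736, p₀ = 0.516.
Under exogeneity alone the bounds on PN are max{0,(p₁−p₀)/p₁} ≤ PN ≤ min{1,(1−p₀)/p₁}.
  lower = (p₁ − p₀)/p₁ = 0.22 / 0.736 ≈ 0.2989
  upper = min{1, (1 − p₀)/p₁} = 0.484 / 0.736 ≈ 0.6576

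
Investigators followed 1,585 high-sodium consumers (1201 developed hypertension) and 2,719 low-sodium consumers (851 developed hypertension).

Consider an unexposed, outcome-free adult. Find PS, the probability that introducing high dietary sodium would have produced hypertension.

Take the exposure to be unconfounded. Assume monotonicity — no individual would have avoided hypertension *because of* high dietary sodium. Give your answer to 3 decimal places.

PS ≈ 0.647

p₁ = P(outcome | exposed) = 1201/1585 = 0.75773
p₀ = P(outcome | unexposed) = 851/2719 = 0.31298
Under exogeneity and monotonicity, PS = (p₁ − p₀) / (1 − p₀).
PS = (0.75773 − 0.31298) / (1 − 0.31298) = 0.44475 / 0.68702 ≈ 0.6474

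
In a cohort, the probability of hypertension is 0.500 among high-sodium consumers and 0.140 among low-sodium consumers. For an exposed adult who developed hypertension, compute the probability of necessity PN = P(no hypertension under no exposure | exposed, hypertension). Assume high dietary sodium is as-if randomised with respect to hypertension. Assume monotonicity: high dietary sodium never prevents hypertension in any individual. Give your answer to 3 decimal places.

PN ≈ 0.720

Let p₁ = 0.5, p₀ = 0.14.
Under exogeneity and monotonicity, PN = (p₁ − p₀) / p₁.
PN = (0.5 − 0.14) / 0.5 = 0.36 / 0.5 ≈ 0.7200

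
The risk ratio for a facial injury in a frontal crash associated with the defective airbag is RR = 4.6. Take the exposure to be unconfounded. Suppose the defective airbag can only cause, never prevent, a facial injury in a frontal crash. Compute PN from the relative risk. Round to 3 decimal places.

PN ≈ 0.783

Under exogeneity and monotonicity, PN = (RR − 1) / RR = 1 − 1/RR.
PN = (4.6 − 1) / 4.6 = 3.6 / 4.6 ≈ 0.7826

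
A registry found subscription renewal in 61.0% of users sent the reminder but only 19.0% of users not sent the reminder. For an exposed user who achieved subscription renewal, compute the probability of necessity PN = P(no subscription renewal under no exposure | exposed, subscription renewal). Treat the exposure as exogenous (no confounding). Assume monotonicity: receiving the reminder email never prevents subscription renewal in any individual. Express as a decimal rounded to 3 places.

PN ≈ 0.689

p₁ = 0.61, p₀ = 0.19.
Under exogeneity and monotonicity, PN = (p₁ − p₀) / p₁.
PN = (0.61 − 0.19) / 0.61 = 0.42 / 0.61 ≈ 0.6885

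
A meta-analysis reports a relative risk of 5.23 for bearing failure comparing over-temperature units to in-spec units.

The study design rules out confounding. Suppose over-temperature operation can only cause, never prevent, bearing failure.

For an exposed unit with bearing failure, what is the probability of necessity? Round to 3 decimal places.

PN ≈ 0.809

Under exogeneity and monotonicity, PN = (RR − 1) / RR = 1 − 1/RR.
PN = (5.23 − 1) / 5.23 = 4.23 / 5.23 ≈ 0.8088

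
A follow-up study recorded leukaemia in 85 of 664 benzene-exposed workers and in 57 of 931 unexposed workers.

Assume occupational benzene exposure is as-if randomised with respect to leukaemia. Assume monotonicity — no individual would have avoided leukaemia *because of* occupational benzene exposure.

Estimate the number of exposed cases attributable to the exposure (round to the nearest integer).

p₁ = P(outcome | exposed) = 85/664 = 0.12801
p₀ = P(outcome | unexposed) = 57/931 = 0.061224
PN = (p₁ − p₀)/p₁ = (0.12801 − 0.061224) / 0.12801 ≈ 0.52173.
Attributable cases ≈ PN × (exposed cases) = 0.52173 × 85 ≈ 44.35.

about 44 cases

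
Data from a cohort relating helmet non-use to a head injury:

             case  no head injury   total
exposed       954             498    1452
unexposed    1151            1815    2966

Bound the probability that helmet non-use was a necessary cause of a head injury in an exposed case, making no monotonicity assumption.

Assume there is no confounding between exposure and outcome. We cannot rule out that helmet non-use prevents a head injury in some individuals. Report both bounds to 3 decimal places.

0.409 ≤ PN ≤ 0.931

p₁ = P(outcome | exposed) = 954/1452 = 0.65702
p₀ = P(outcome | unexposed) = 1151/2966 = 0.38806
Under exogeneity alone the bounds on PN are max{0,(p₁−p₀)/p₁} ≤ PN ≤ min{1,(1−p₀)/p₁}.
  lower = (p₁ − p₀)/p₁ = 0.26896 / 0.65702 ≈ 0.4094
  upper = min{1, (1 − p₀)/p₁} = 0.61194 / 0.65702 ≈ 0.9314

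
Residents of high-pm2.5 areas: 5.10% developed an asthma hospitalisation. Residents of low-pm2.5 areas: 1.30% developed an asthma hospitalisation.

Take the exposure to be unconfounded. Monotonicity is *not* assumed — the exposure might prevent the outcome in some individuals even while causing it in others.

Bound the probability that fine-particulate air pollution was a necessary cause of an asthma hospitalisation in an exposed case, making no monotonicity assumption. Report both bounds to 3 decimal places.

0.745 ≤ PN ≤ 1.000

p₁ = 0.051, p₀ = 0.013.
Under exogeneity alone the bounds on PN are max{0,(p₁−p₀)/p₁} ≤ PN ≤ min{1,(1−p₀)/p₁}.
  lower = (p₁ − p₀)/p₁ = 0.038 / 0.051 ≈ 0.7451
  upper = min{1, (1 − p₀)/p₁} = 0.987 / 0.051 ≈ 19.3529 → capped at 1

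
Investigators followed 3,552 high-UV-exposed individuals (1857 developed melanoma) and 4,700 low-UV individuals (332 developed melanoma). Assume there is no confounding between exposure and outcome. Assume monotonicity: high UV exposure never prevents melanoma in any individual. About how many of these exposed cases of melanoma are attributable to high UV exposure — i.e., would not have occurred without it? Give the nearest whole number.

p₁ = P(outcome | exposed) = 1857/3552 = 0.5228
p₀ = P(outcome | unexposed) = 332/4700 = 0.070638
PN = (p₁ − p₀)/p₁ = (0.5228 − 0.070638) / 0.5228 ≈ 0.86489.
Attributable cases ≈ PN × (exposed cases) = 0.86489 × 1857 ≈ 1606.09.

about 1606 cases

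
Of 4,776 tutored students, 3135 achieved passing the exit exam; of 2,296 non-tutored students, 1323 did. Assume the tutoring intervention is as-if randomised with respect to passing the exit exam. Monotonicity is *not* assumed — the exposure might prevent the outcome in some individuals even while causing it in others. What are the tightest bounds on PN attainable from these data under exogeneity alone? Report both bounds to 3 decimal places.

p₁ = P(outcome | exposed) = 3135/4776 = 0.65641
p₀ = P(outcome | unexposed) = 1323/2296 = 0.57622
Under exogeneity alone the bounds on PN are max{0,(p₁−p₀)/p₁} ≤ PN ≤ min{1,(1−p₀)/p₁}.
  lower = (p₁ − p₀)/p₁ = 0.080188 / 0.65641 ≈ 0.1222
  upper = min{1, (1 − p₀)/p₁} = 0.42378 / 0.65641 ≈ 0.6456

0.122 ≤ PN ≤ 0.646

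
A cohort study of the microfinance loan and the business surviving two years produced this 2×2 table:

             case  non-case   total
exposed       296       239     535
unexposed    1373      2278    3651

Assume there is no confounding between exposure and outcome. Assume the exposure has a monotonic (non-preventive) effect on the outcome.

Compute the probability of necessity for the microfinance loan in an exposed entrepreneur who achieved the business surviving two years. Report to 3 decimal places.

p₁ = P(outcome | exposed) = 296/535 = 0.55327
p₀ = P(outcome | unexposed) = 1373/3651 = 0.37606
Under exogeneity and monotonicity, PN = (p₁ − p₀)/p₁.
PN = (0.55327 − 0.37606) / 0.55327 ≈ 0.3203

PN ≈ 0.320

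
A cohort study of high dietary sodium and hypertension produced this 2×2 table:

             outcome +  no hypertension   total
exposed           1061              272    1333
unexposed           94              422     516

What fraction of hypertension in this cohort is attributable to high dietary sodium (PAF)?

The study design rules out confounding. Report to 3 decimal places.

p₁ = P(outcome | exposed) = 1061/1333 = 0.79595
p₀ = P(outcome | unexposed) = 94/516 = 0.18217
Exposure prevalence π = 1333/1849 = 0.72093; overall risk P(Y=1) = 0.62466.
Under exogeneity, PAF = [P(Y=1) − p₀]/P(Y=1).
PAF = (0.62466 − 0.18217) / 0.62466 ≈ 0.7084

PAF ≈ 0.708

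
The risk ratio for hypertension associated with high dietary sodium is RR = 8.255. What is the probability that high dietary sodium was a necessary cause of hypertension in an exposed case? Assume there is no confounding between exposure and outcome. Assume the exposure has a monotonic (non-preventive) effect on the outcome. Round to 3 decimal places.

Under exogeneity and monotonicity, PN = (RR − 1) / RR = 1 − 1/RR.
PN = (8.255 − 1) / 8.255 = 7.255 / 8.255 ≈ 0.8789

PN ≈ 0.879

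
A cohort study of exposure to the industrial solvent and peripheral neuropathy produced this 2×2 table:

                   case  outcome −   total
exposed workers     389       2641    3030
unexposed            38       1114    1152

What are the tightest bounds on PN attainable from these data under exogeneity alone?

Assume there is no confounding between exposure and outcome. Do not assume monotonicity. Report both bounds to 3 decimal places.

0.743 ≤ PN ≤ 1.000

p₁ = P(outcome | exposed) = 389/3030 = 0.12838
p₀ = P(outcome | unexposed) = 38/1152 = 0.032986
Under exogeneity alone the bounds on PN are max{0,(p₁−p₀)/p₁} ≤ PN ≤ min{1,(1−p₀)/p₁}.
  lower = (p₁ − p₀)/p₁ = 0.095397 / 0.12838 ≈ 0.7431
  upper = min{1, (1 − p₀)/p₁} = 0.96701 / 0.12838 ≈ 7.5323 → capped at 1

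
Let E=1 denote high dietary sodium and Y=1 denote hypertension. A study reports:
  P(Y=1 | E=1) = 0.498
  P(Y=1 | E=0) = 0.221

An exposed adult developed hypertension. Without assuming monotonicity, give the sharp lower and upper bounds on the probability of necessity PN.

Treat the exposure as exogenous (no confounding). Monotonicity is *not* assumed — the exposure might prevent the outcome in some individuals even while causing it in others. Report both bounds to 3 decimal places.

Let p₁ = 0.498, p₀ = 0.221.
Under exogeneity alone the bounds on PN are max{0,(p₁−p₀)/p₁} ≤ PN ≤ min{1,(1−p₀)/p₁}.
  lower = (p₁ − p₀)/p₁ = 0.277 / 0.498 ≈ 0.5562
  upper = min{1, (1 − p₀)/p₁} = 0.779 / 0.498 ≈ 1.5643 → capped at 1

0.556 ≤ PN ≤ 1.000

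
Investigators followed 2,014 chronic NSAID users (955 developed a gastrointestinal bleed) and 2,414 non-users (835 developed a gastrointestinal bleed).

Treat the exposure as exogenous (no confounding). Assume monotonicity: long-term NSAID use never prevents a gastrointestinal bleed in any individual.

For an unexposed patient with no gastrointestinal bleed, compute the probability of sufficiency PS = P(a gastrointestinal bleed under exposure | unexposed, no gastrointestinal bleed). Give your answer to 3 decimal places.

p₁ = P(outcome | exposed) = 955/2014 = 0.47418
p₀ = P(outcome | unexposed) = 835/2414 = 0.3459
Under exogeneity and monotonicity, PS = (p₁ − p₀) / (1 − p₀).
PS = (0.47418 − 0.3459) / (1 − 0.3459) = 0.12828 / 0.6541 ≈ 0.1961

PS ≈ 0.196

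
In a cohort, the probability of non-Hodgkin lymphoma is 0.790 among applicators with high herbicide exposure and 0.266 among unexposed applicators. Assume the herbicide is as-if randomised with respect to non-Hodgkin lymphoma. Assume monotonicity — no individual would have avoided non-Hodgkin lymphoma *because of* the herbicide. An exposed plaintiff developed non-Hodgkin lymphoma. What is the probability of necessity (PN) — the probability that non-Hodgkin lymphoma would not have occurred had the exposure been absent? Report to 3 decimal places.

Let p₁ = 0.79, p₀ = 0.266.
Under exogeneity and monotonicity, PN = (p₁ − p₀) / p₁.
PN = (0.79 − 0.266) / 0.79 = 0.524 / 0.79 ≈ 0.6633

PN ≈ 0.663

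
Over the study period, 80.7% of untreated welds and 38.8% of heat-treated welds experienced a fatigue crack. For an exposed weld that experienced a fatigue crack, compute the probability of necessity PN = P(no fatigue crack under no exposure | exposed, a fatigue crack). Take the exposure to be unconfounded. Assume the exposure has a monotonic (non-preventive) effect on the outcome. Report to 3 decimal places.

PN ≈ 0.519

p₁ = 0.807, p₀ = 0.388.
Under exogeneity and monotonicity, PN = (p₁ − p₀) / p₁.
PN = (0.807 − 0.388) / 0.807 = 0.419 / 0.807 ≈ 0.5192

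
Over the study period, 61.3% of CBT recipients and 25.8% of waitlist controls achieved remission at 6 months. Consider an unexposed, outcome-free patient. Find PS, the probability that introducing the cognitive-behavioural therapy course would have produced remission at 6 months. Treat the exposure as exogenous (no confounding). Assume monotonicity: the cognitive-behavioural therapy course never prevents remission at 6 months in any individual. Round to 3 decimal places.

PS ≈ 0.478

p₁ = 0.613, p₀ = 0.258.
Under exogeneity and monotonicity, PS = (p₁ − p₀) / (1 − p₀).
PS = (0.613 − 0.258) / (1 − 0.258) = 0.355 / 0.742 ≈ 0.4784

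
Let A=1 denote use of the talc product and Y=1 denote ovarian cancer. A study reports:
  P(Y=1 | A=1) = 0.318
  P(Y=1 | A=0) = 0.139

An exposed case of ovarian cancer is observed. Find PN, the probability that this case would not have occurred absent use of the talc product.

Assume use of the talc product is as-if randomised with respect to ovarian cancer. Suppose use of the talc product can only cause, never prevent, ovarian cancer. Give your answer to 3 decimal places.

Let p₁ = 0.318, p₀ = 0.139.
Under exogeneity and monotonicity, PN = (p₁ − p₀) / p₁.
PN = (0.318 − 0.139) / 0.318 = 0.179 / 0.318 ≈ 0.5629

PN ≈ 0.563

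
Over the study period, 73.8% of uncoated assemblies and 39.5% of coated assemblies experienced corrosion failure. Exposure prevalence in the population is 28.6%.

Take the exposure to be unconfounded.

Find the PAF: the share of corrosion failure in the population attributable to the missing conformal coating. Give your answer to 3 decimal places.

p₁ = 0.738, p₀ = 0.395.
Overall risk P(Y=1) = π·p₁ + (1−π)·p₀ = 0.286×0.738 + 0.714×0.395 = 0.4931.
Under exogeneity, PAF = [P(Y=1) − p₀] / P(Y=1).
PAF = (0.4931 − 0.395) / 0.4931 ≈ 0.1989

PAF ≈ 0.199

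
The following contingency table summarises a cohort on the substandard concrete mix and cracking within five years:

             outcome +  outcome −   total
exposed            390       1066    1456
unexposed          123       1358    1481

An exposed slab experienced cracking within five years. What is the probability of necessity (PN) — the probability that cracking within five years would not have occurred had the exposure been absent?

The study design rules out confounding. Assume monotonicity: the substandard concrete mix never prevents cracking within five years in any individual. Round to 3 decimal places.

PN ≈ 0.690

p₁ = P(outcome | exposed) = 390/1456 = 0.26786
p₀ = P(outcome | unexposed) = 123/1481 = 0.083052
Under exogeneity and monotonicity, PN = (p₁ − p₀) / p₁.
PN = (0.26786 − 0.083052) / 0.26786 = 0.18481 / 0.26786 ≈ 0.6899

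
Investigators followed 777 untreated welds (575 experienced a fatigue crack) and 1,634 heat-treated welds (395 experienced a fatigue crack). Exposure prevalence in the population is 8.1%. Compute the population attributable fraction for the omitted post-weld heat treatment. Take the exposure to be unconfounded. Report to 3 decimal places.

PAF ≈ 0.143

p₁ = P(outcome | exposed) = 575/777 = 0.74003
p₀ = P(outcome | unexposed) = 395/1634 = 0.24174
Overall risk P(Y=1) = π·p₁ + (1−π)·p₀ = 0.081×0.74003 + 0.919×0.24174 = 0.2821.
Under exogeneity, PAF = [P(Y=1) − p₀] / P(Y=1).
PAF = (0.2821 − 0.24174) / 0.2821 ≈ 0.1431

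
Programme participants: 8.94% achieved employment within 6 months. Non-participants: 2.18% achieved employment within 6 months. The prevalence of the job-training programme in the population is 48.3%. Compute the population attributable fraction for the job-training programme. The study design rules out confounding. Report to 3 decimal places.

PAF ≈ 0.600

p₁ = 0.0894, p₀ = 0.0218.
Overall risk P(Y=1) = π·p₁ + (1−π)·p₀ = 0.483×0.0894 + 0.517×0.0218 = 0.054451.
Under exogeneity, PAF = [P(Y=1) − p₀] / P(Y=1).
PAF = (0.054451 − 0.0218) / 0.054451 ≈ 0.5996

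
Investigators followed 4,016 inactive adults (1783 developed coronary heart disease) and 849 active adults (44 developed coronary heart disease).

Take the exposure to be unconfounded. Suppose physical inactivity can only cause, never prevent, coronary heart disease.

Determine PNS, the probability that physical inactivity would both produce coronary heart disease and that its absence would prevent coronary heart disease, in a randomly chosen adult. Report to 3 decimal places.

PNS ≈ 0.392

p₁ = P(outcome | exposed) = 1783/4016 = 0.44397
p₀ = P(outcome | unexposed) = 44/849 = 0.051826
Under exogeneity and monotonicity, PNS = p₁ − p₀.
PNS = 0.44397 − 0.051826 = 0.39215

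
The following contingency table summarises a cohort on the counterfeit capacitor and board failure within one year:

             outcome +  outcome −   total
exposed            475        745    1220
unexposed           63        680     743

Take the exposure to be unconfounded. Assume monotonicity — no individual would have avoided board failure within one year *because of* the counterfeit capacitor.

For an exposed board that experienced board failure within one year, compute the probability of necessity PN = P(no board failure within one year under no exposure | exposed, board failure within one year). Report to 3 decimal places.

PN ≈ 0.782

p₁ = P(outcome | exposed) = 475/1220 = 0.38934
p₀ = P(outcome | unexposed) = 63/743 = 0.084791
Under exogeneity and monotonicity, PN = (p₁ − p₀) / p₁.
PN = (0.38934 − 0.084791) / 0.38934 = 0.30455 / 0.38934 ≈ 0.7822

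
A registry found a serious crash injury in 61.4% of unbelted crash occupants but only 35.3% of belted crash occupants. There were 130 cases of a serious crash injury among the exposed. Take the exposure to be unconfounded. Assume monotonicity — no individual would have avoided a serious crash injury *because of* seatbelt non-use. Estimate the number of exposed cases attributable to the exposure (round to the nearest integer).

about 55 cases

p₁ = 0.614, p₀ = 0.353.
PN = (p₁ − p₀)/p₁ = (0.614 − 0.353) / 0.614 ≈ 0.42508.
Attributable cases ≈ PN × (exposed cases) = 0.42508 × 130 ≈ 55.26.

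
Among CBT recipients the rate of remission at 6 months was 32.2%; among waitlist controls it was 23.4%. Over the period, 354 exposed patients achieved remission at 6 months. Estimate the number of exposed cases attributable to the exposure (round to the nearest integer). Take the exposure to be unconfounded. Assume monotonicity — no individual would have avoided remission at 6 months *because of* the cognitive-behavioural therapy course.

about 97 cases

p₁ = 0.322, p₀ = 0.234.
PN = (p₁ − p₀)/p₁ = (0.322 − 0.234) / 0.322 ≈ 0.27329.
Attributable cases ≈ PN × (exposed cases) = 0.27329 × 354 ≈ 96.75.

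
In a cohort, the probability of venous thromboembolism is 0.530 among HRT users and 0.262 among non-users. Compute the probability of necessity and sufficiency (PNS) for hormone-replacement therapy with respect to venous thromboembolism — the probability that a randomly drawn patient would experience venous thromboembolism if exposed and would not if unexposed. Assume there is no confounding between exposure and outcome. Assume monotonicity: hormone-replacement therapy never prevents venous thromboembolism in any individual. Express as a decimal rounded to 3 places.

PNS ≈ 0.268

Let p₁ = 0.53, p₀ = 0.262.
Under exogeneity and monotonicity, PNS = p₁ − p₀.
PNS = 0.53 − 0.262 = 0.268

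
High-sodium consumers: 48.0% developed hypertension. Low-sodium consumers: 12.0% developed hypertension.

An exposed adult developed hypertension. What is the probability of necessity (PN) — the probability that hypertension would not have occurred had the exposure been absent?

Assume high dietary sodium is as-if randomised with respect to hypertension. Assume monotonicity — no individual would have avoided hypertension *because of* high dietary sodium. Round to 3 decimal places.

p₁ = 0.48, p₀ = 0.12.
Under exogeneity and monotonicity, PN = (p₁ − p₀) / p₁.
PN = (0.48 − 0.12) / 0.48 = 0.36 / 0.48 ≈ 0.7500

PN ≈ 0.750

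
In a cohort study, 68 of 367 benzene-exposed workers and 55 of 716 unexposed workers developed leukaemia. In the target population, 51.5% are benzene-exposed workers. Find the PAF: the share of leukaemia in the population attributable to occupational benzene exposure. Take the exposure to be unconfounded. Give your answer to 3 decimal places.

p₁ = P(outcome | exposed) = 68/367 = 0.18529
p₀ = P(outcome | unexposed) = 55/716 = 0.076816
Overall risk P(Y=1) = π·p₁ + (1−π)·p₀ = 0.515×0.18529 + 0.485×0.076816 = 0.13268.
Under exogeneity, PAF = [P(Y=1) − p₀] / P(Y=1).
PAF = (0.13268 − 0.076816) / 0.13268 ≈ 0.4210

PAF ≈ 0.421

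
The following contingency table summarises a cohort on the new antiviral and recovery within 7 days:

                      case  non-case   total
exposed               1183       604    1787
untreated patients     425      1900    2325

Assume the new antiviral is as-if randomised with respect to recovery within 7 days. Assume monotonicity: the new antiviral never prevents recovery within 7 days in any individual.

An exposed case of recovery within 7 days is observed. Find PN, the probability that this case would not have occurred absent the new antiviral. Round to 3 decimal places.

p₁ = P(outcome | exposed) = 1183/1787 = 0.662
p₀ = P(outcome | unexposed) = 425/2325 = 0.1828
Under exogeneity and monotonicity, PN = (p₁ − p₀)/p₁.
PN = (0.662 − 0.1828) / 0.662 ≈ 0.7239

PN ≈ 0.724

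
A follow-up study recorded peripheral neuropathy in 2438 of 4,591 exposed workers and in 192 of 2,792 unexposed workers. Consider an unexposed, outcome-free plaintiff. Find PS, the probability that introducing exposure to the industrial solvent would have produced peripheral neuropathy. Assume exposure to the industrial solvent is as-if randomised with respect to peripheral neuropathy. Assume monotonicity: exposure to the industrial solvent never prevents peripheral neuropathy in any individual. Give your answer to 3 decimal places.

PS ≈ 0.496

p₁ = P(outcome | exposed) = 2438/4591 = 0.53104
p₀ = P(outcome | unexposed) = 192/2792 = 0.068768
Under exogeneity and monotonicity, PS = (p₁ − p₀) / (1 − p₀).
PS = (0.53104 − 0.068768) / (1 − 0.068768) = 0.46227 / 0.93123 ≈ 0.4964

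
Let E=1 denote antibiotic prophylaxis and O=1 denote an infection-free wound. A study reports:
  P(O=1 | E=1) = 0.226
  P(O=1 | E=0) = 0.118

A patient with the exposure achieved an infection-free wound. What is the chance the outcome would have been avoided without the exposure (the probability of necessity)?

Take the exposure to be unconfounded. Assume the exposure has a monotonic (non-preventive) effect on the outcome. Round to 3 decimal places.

Let p₁ = 0.226, p₀ = 0.118.
Under exogeneity and monotonicity, PN = (p₁ − p₀) / p₁.
PN = (0.226 − 0.118) / 0.226 = 0.108 / 0.226 ≈ 0.4779

PN ≈ 0.478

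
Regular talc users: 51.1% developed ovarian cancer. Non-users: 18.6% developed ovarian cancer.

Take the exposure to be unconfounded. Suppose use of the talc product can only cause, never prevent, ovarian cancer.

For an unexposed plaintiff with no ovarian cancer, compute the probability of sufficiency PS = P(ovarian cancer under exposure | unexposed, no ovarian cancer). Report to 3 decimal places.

p₁ = 0.511, p₀ = 0.186.
Under exogeneity and monotonicity, PS = (p₁ − p₀) / (1 − p₀).
PS = (0.511 − 0.186) / (1 − 0.186) = 0.325 / 0.814 ≈ 0.3993

PS ≈ 0.399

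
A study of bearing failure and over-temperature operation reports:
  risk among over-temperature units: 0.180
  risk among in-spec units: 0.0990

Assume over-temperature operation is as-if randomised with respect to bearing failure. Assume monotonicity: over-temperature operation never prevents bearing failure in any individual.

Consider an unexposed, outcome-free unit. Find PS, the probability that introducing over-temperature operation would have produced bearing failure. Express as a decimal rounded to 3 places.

PS ≈ 0.090

Let p₁ = 0.18, p₀ = 0.099.
Under exogeneity and monotonicity, PS = (p₁ − p₀) / (1 − p₀).
PS = (0.18 − 0.099) / (1 − 0.099) = 0.081 / 0.901 ≈ 0.0899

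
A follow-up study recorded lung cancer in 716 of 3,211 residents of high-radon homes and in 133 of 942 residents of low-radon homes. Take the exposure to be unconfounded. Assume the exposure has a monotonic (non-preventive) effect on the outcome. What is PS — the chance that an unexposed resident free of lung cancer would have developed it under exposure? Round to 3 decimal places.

p₁ = P(outcome | exposed) = 716/3211 = 0.22298
p₀ = P(outcome | unexposed) = 133/942 = 0.14119
Under exogeneity and monotonicity, PS = (p₁ − p₀) / (1 − p₀).
PS = (0.22298 − 0.14119) / (1 − 0.14119) = 0.081795 / 0.85881 ≈ 0.0952

PS ≈ 0.095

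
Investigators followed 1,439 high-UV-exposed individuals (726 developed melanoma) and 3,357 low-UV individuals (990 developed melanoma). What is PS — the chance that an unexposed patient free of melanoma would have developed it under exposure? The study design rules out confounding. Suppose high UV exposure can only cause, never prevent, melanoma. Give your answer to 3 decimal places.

p₁ = P(outcome | exposed) = 726/1439 = 0.50452
p₀ = P(outcome | unexposed) = 990/3357 = 0.29491
Under exogeneity and monotonicity, PS = (p₁ − p₀) / (1 − p₀).
PS = (0.50452 − 0.29491) / (1 − 0.29491) = 0.20961 / 0.70509 ≈ 0.2973

PS ≈ 0.297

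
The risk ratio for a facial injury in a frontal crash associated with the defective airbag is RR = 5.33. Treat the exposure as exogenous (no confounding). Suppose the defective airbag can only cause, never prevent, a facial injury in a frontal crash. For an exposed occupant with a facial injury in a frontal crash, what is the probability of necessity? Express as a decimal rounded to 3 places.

PN ≈ 0.812

Under exogeneity and monotonicity, PN = (RR − 1) / RR = 1 − 1/RR.
PN = (5.33 − 1) / 5.33 = 4.33 / 5.33 ≈ 0.8124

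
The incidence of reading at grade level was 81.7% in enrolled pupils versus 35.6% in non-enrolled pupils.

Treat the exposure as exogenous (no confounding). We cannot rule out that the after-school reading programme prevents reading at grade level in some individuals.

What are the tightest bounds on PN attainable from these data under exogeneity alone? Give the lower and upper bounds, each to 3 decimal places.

0.564 ≤ PN ≤ 0.788

p₁ = 0.817, p₀ = 0.356.
Under exogeneity alone the bounds on PN are max{0,(p₁−p₀)/p₁} ≤ PN ≤ min{1,(1−p₀)/p₁}.
  lower = (p₁ − p₀)/p₁ = 0.461 / 0.817 ≈ 0.5643
  upper = min{1, (1 − p₀)/p₁} = 0.644 / 0.817 ≈ 0.7882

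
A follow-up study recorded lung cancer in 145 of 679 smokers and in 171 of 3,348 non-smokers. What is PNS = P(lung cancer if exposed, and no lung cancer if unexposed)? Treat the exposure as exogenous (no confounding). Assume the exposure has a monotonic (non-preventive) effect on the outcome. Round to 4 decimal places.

p₁ = P(outcome | exposed) = 145/679 = 0.21355
p₀ = P(outcome | unexposed) = 171/3348 = 0.051075
Under exogeneity and monotonicity, PNS = p₁ − p₀.
PNS = 0.21355 − 0.051075 = 0.16247

PNS ≈ 0.1625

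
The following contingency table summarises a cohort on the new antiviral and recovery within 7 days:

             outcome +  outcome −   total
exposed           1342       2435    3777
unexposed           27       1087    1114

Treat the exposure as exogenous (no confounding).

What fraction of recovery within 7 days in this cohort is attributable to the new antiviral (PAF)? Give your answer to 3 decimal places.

PAF ≈ 0.913

p₁ = P(outcome | exposed) = 1342/3777 = 0.35531
p₀ = P(outcome | unexposed) = 27/1114 = 0.024237
Exposure prevalence π = 3777/4891 = 0.77223; overall risk P(Y=1) = 0.2799.
Under exogeneity, PAF = [P(Y=1) − p₀]/P(Y=1).
PAF = (0.2799 − 0.024237) / 0.2799 ≈ 0.9134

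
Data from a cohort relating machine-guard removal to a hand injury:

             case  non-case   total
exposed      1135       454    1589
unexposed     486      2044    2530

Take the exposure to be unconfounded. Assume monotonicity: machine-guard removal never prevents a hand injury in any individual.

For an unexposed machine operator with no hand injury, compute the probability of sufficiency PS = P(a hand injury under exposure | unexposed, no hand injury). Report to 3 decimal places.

p₁ = P(outcome | exposed) = 1135/1589 = 0.71429
p₀ = P(outcome | unexposed) = 486/2530 = 0.19209
Under exogeneity and monotonicity, PS = (p₁ − p₀)/(1 − p₀).
PS = (0.71429 − 0.19209) / 0.80791 ≈ 0.6464

PS ≈ 0.646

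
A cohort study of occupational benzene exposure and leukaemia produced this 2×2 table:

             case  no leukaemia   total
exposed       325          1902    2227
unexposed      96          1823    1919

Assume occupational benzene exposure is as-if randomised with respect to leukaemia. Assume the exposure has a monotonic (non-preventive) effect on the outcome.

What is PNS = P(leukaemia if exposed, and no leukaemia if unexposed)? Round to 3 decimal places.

p₁ = P(outcome | exposed) = 325/2227 = 0.14594
p₀ = P(outcome | unexposed) = 96/1919 = 0.050026
Under exogeneity and monotonicity, PNS = p₁ − p₀.
PNS = 0.14594 − 0.050026 = 0.09591

PNS ≈ 0.096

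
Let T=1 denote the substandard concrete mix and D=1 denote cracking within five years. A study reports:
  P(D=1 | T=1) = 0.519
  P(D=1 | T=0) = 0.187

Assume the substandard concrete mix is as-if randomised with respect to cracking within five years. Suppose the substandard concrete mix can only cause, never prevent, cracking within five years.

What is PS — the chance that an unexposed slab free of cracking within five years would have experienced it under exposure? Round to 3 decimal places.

Let p₁ = 0.519, p₀ = 0.187.
Under exogeneity and monotonicity, PS = (p₁ − p₀) / (1 − p₀).
PS = (0.519 − 0.187) / (1 − 0.187) = 0.332 / 0.813 ≈ 0.4084

PS ≈ 0.408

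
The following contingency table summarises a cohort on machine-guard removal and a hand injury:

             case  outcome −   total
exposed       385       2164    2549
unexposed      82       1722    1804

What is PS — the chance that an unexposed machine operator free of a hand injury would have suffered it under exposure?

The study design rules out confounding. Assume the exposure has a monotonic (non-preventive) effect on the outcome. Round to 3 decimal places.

PS ≈ 0.111

p₁ = P(outcome | exposed) = 385/2549 = 0.15104
p₀ = P(outcome | unexposed) = 82/1804 = 0.045455
Under exogeneity and monotonicity, PS = (p₁ − p₀)/(1 − p₀).
PS = (0.15104 − 0.045455) / 0.95455 ≈ 0.1106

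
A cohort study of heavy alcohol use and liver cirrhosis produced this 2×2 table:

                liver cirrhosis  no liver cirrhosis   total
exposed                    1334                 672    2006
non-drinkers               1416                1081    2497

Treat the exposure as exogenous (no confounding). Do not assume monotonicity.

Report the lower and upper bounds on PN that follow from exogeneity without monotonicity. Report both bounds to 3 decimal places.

0.147 ≤ PN ≤ 0.651

p₁ = P(outcome | exposed) = 1334/2006 = 0.665
p₀ = P(outcome | unexposed) = 1416/2497 = 0.56708
Under exogeneity alone the bounds on PN are max{0,(p₁−p₀)/p₁} ≤ PN ≤ min{1,(1−p₀)/p₁}.
  lower = (p₁ − p₀)/p₁ = 0.097924 / 0.665 ≈ 0.1473
  upper = min{1, (1 − p₀)/p₁} = 0.43292 / 0.665 ≈ 0.6510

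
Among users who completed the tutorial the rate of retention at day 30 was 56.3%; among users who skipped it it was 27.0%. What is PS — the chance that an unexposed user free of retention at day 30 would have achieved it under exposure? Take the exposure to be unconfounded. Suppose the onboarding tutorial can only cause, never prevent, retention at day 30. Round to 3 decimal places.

PS ≈ 0.401

p₁ = 0.563, p₀ = 0.27.
Under exogeneity and monotonicity, PS = (p₁ − p₀) / (1 − p₀).
PS = (0.563 − 0.27) / (1 − 0.27) = 0.293 / 0.73 ≈ 0.4014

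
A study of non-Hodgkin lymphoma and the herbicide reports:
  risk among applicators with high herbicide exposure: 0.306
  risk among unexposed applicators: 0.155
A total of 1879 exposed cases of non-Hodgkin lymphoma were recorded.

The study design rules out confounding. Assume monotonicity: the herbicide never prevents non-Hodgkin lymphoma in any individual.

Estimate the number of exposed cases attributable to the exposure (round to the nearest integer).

Let p₁ = 0.306, p₀ = 0.155.
PN = (p₁ − p₀)/p₁ = (0.306 − 0.155) / 0.306 ≈ 0.49346.
Attributable cases ≈ PN × (exposed cases) = 0.49346 × 1879 ≈ 927.22.

about 927 cases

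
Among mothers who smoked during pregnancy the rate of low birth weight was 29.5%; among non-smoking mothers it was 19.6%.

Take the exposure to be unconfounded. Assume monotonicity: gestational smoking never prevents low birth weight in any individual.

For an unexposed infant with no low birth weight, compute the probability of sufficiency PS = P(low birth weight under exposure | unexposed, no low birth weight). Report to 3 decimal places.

PS ≈ 0.123

p₁ = 0.295, p₀ = 0.196.
Under exogeneity and monotonicity, PS = (p₁ − p₀) / (1 − p₀).
PS = (0.295 − 0.196) / (1 − 0.196) = 0.099 / 0.804 ≈ 0.1231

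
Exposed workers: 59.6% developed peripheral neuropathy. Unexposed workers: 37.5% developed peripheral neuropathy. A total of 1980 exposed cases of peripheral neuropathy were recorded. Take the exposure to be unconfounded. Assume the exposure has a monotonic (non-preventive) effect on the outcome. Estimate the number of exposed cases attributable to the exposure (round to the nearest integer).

about 734 cases

p₁ = 0.596, p₀ = 0.375.
PN = (p₁ − p₀)/p₁ = (0.596 − 0.375) / 0.596 ≈ 0.37081.
Attributable cases ≈ PN × (exposed cases) = 0.37081 × 1980 ≈ 734.19.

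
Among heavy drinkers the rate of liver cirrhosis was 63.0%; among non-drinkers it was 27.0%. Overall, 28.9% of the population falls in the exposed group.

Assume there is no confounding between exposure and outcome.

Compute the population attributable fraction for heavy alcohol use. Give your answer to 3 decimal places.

p₁ = 0.63, p₀ = 0.27.
Overall risk P(Y=1) = π·p₁ + (1−π)·p₀ = 0.289×0.63 + 0.711×0.27 = 0.37404.
Under exogeneity, PAF = [P(Y=1) − p₀] / P(Y=1).
PAF = (0.37404 − 0.27) / 0.37404 ≈ 0.2782

PAF ≈ 0.278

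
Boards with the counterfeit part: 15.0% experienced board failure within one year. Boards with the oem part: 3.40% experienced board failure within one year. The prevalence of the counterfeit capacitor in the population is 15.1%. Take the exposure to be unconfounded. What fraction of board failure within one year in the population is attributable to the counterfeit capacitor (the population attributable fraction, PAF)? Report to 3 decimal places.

PAF ≈ 0.340

p₁ = 0.15, p₀ = 0.034.
Overall risk P(Y=1) = π·p₁ + (1−π)·p₀ = 0.151×0.15 + 0.849×0.034 = 0.051516.
Under exogeneity, PAF = [P(Y=1) − p₀] / P(Y=1).
PAF = (0.051516 − 0.034) / 0.051516 ≈ 0.3400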